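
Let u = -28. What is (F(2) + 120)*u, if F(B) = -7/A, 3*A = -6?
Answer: -3458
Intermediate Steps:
A = -2 (A = (⅓)*(-6) = -2)
F(B) = 7/2 (F(B) = -7/(-2) = -7*(-½) = 7/2)
(F(2) + 120)*u = (7/2 + 120)*(-28) = (247/2)*(-28) = -3458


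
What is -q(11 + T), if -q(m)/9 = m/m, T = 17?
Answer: 9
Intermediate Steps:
q(m) = -9 (q(m) = -9*m/m = -9*1 = -9)
-q(11 + T) = -1*(-9) = 9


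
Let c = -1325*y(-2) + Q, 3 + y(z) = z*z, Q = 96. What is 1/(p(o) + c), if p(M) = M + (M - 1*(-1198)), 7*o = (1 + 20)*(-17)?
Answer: -1/133 ≈ -0.0075188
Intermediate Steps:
o = -51 (o = ((1 + 20)*(-17))/7 = (21*(-17))/7 = (1/7)*(-357) = -51)
p(M) = 1198 + 2*M (p(M) = M + (M + 1198) = M + (1198 + M) = 1198 + 2*M)
y(z) = -3 + z**2 (y(z) = -3 + z*z = -3 + z**2)
c = -1229 (c = -1325*(-3 + (-2)**2) + 96 = -1325*(-3 + 4) + 96 = -1325*1 + 96 = -1325 + 96 = -1229)
1/(p(o) + c) = 1/((1198 + 2*(-51)) - 1229) = 1/((1198 - 102) - 1229) = 1/(1096 - 1229) = 1/(-133) = -1/133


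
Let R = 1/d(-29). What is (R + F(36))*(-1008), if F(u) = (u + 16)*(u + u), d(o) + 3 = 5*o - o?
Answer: -64157040/17 ≈ -3.7739e+6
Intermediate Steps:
d(o) = -3 + 4*o (d(o) = -3 + (5*o - o) = -3 + 4*o)
F(u) = 2*u*(16 + u) (F(u) = (16 + u)*(2*u) = 2*u*(16 + u))
R = -1/119 (R = 1/(-3 + 4*(-29)) = 1/(-3 - 116) = 1/(-119) = -1/119 ≈ -0.0084034)
(R + F(36))*(-1008) = (-1/119 + 2*36*(16 + 36))*(-1008) = (-1/119 + 2*36*52)*(-1008) = (-1/119 + 3744)*(-1008) = (445535/119)*(-1008) = -64157040/17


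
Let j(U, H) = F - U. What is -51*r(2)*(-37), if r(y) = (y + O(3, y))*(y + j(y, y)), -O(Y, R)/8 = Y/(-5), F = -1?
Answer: -64158/5 ≈ -12832.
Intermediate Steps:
j(U, H) = -1 - U
O(Y, R) = 8*Y/5 (O(Y, R) = -8*Y/(-5) = -8*Y*(-1)/5 = -(-8)*Y/5 = 8*Y/5)
r(y) = -24/5 - y (r(y) = (y + (8/5)*3)*(y + (-1 - y)) = (y + 24/5)*(-1) = (24/5 + y)*(-1) = -24/5 - y)
-51*r(2)*(-37) = -51*(-24/5 - 1*2)*(-37) = -51*(-24/5 - 2)*(-37) = -51*(-34/5)*(-37) = (1734/5)*(-37) = -64158/5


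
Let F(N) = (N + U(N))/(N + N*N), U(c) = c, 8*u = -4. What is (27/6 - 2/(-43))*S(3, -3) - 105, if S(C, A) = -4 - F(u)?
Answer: -6079/43 ≈ -141.37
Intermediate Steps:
u = -1/2 (u = (1/8)*(-4) = -1/2 ≈ -0.50000)
F(N) = 2*N/(N + N**2) (F(N) = (N + N)/(N + N*N) = (2*N)/(N + N**2) = 2*N/(N + N**2))
S(C, A) = -8 (S(C, A) = -4 - 2/(1 - 1/2) = -4 - 2/1/2 = -4 - 2*2 = -4 - 1*4 = -4 - 4 = -8)
(27/6 - 2/(-43))*S(3, -3) - 105 = (27/6 - 2/(-43))*(-8) - 105 = (27*(1/6) - 2*(-1/43))*(-8) - 105 = (9/2 + 2/43)*(-8) - 105 = (391/86)*(-8) - 105 = -1564/43 - 105 = -6079/43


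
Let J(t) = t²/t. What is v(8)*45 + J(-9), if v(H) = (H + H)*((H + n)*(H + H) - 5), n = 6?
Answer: 157671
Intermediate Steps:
J(t) = t
v(H) = 2*H*(-5 + 2*H*(6 + H)) (v(H) = (H + H)*((H + 6)*(H + H) - 5) = (2*H)*((6 + H)*(2*H) - 5) = (2*H)*(2*H*(6 + H) - 5) = (2*H)*(-5 + 2*H*(6 + H)) = 2*H*(-5 + 2*H*(6 + H)))
v(8)*45 + J(-9) = (2*8*(-5 + 2*8² + 12*8))*45 - 9 = (2*8*(-5 + 2*64 + 96))*45 - 9 = (2*8*(-5 + 128 + 96))*45 - 9 = (2*8*219)*45 - 9 = 3504*45 - 9 = 157680 - 9 = 157671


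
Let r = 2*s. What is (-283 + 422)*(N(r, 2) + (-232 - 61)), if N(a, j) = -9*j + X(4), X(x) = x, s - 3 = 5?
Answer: -42673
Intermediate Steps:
s = 8 (s = 3 + 5 = 8)
r = 16 (r = 2*8 = 16)
N(a, j) = 4 - 9*j (N(a, j) = -9*j + 4 = 4 - 9*j)
(-283 + 422)*(N(r, 2) + (-232 - 61)) = (-283 + 422)*((4 - 9*2) + (-232 - 61)) = 139*((4 - 18) - 293) = 139*(-14 - 293) = 139*(-307) = -42673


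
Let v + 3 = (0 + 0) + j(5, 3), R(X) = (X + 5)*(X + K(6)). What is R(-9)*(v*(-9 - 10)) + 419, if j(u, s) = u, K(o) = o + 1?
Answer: 115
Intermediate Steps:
K(o) = 1 + o
R(X) = (5 + X)*(7 + X) (R(X) = (X + 5)*(X + (1 + 6)) = (5 + X)*(X + 7) = (5 + X)*(7 + X))
v = 2 (v = -3 + ((0 + 0) + 5) = -3 + (0 + 5) = -3 + 5 = 2)
R(-9)*(v*(-9 - 10)) + 419 = (35 + (-9)² + 12*(-9))*(2*(-9 - 10)) + 419 = (35 + 81 - 108)*(2*(-19)) + 419 = 8*(-38) + 419 = -304 + 419 = 115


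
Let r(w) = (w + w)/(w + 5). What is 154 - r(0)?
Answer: 154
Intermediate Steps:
r(w) = 2*w/(5 + w) (r(w) = (2*w)/(5 + w) = 2*w/(5 + w))
154 - r(0) = 154 - 2*0/(5 + 0) = 154 - 2*0/5 = 154 - 1*0 = 154 + 0 = 154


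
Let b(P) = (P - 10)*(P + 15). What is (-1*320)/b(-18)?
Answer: -80/21 ≈ -3.8095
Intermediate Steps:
b(P) = (-10 + P)*(15 + P)
(-1*320)/b(-18) = (-1*320)/(-150 + (-18)² + 5*(-18)) = -320/(-150 + 324 - 90) = -320/84 = -320*1/84 = -80/21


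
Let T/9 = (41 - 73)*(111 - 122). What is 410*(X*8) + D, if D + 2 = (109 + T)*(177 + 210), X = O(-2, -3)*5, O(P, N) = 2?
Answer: 1300997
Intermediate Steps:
T = 3168 (T = 9*((41 - 73)*(111 - 122)) = 9*(-32*(-11)) = 9*352 = 3168)
X = 10 (X = 2*5 = 10)
D = 1268197 (D = -2 + (109 + 3168)*(177 + 210) = -2 + 3277*387 = -2 + 1268199 = 1268197)
410*(X*8) + D = 410*(10*8) + 1268197 = 410*80 + 1268197 = 32800 + 1268197 = 1300997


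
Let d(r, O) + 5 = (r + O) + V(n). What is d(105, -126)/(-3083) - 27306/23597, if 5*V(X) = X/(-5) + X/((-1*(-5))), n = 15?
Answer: -83570876/72749551 ≈ -1.1487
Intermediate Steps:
V(X) = 0 (V(X) = (X/(-5) + X/((-1*(-5))))/5 = (X*(-⅕) + X/5)/5 = (-X/5 + X*(⅕))/5 = (-X/5 + X/5)/5 = (⅕)*0 = 0)
d(r, O) = -5 + O + r (d(r, O) = -5 + ((r + O) + 0) = -5 + ((O + r) + 0) = -5 + (O + r) = -5 + O + r)
d(105, -126)/(-3083) - 27306/23597 = (-5 - 126 + 105)/(-3083) - 27306/23597 = -26*(-1/3083) - 27306*1/23597 = 26/3083 - 27306/23597 = -83570876/72749551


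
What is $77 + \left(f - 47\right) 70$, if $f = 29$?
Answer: $-1183$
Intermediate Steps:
$77 + \left(f - 47\right) 70 = 77 + \left(29 - 47\right) 70 = 77 - 1260 = -1183$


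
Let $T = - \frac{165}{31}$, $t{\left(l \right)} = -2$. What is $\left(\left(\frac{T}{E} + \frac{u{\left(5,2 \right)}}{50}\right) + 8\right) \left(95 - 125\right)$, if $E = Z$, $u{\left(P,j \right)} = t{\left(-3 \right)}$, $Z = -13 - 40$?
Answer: $- \frac{1986492}{8215} \approx -241.81$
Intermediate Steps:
$Z = -53$ ($Z = -13 - 40 = -53$)
$u{\left(P,j \right)} = -2$
$T = - \frac{165}{31}$ ($T = \left(-165\right) \frac{1}{31} = - \frac{165}{31} \approx -5.3226$)
$E = -53$
$\left(\left(\frac{T}{E} + \frac{u{\left(5,2 \right)}}{50}\right) + 8\right) \left(95 - 125\right) = \left(\left(- \frac{165}{31 \left(-53\right)} - \frac{2}{50}\right) + 8\right) \left(95 - 125\right) = \left(\left(\left(- \frac{165}{31}\right) \left(- \frac{1}{53}\right) - \frac{1}{25}\right) + 8\right) \left(-30\right) = \left(\left(\frac{165}{1643} - \frac{1}{25}\right) + 8\right) \left(-30\right) = \left(\frac{2482}{41075} + 8\right) \left(-30\right) = \frac{331082}{41075} \left(-30\right) = - \frac{1986492}{8215}$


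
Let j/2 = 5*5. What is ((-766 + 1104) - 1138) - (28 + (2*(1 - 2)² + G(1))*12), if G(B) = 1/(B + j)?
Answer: -14488/17 ≈ -852.24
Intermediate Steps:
j = 50 (j = 2*(5*5) = 2*25 = 50)
G(B) = 1/(50 + B) (G(B) = 1/(B + 50) = 1/(50 + B))
((-766 + 1104) - 1138) - (28 + (2*(1 - 2)² + G(1))*12) = ((-766 + 1104) - 1138) - (28 + (2*(1 - 2)² + 1/(50 + 1))*12) = (338 - 1138) - (28 + (2*(-1)² + 1/51)*12) = -800 - (28 + (2*1 + 1/51)*12) = -800 - (28 + (2 + 1/51)*12) = -800 - (28 + (103/51)*12) = -800 - (28 + 412/17) = -800 - 1*888/17 = -800 - 888/17 = -14488/17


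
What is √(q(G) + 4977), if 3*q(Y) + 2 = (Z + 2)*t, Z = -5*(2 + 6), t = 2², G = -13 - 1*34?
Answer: √44331/3 ≈ 70.183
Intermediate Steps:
G = -47 (G = -13 - 34 = -47)
t = 4
Z = -40 (Z = -5*8 = -40)
q(Y) = -154/3 (q(Y) = -⅔ + ((-40 + 2)*4)/3 = -⅔ + (-38*4)/3 = -⅔ + (⅓)*(-152) = -⅔ - 152/3 = -154/3)
√(q(G) + 4977) = √(-154/3 + 4977) = √(14777/3) = √44331/3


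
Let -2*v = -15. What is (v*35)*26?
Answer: 6825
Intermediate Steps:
v = 15/2 (v = -½*(-15) = 15/2 ≈ 7.5000)
(v*35)*26 = ((15/2)*35)*26 = (525/2)*26 = 6825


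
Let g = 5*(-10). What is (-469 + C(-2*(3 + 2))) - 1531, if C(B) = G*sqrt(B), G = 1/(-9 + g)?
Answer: -2000 - I*sqrt(10)/59 ≈ -2000.0 - 0.053598*I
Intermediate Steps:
g = -50
G = -1/59 (G = 1/(-9 - 50) = 1/(-59) = -1/59 ≈ -0.016949)
C(B) = -sqrt(B)/59
(-469 + C(-2*(3 + 2))) - 1531 = (-469 - I*sqrt(2)*sqrt(3 + 2)/59) - 1531 = (-469 - I*sqrt(10)/59) - 1531 = -2000 - I*sqrt(10)/59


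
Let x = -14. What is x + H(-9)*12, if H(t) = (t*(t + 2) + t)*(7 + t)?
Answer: -1310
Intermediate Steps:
H(t) = (7 + t)*(t + t*(2 + t)) (H(t) = (t*(2 + t) + t)*(7 + t) = (t + t*(2 + t))*(7 + t) = (7 + t)*(t + t*(2 + t)))
x + H(-9)*12 = -14 - 9*(21 + (-9)² + 10*(-9))*12 = -14 - 9*(21 + 81 - 90)*12 = -14 - 9*12*12 = -14 - 108*12 = -14 - 1296 = -1310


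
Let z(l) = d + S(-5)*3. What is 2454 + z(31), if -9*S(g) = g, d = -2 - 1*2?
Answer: 7355/3 ≈ 2451.7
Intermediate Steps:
d = -4 (d = -2 - 2 = -4)
S(g) = -g/9
z(l) = -7/3 (z(l) = -4 - ⅑*(-5)*3 = -4 + (5/9)*3 = -4 + 5/3 = -7/3)
2454 + z(31) = 2454 - 7/3 = 7355/3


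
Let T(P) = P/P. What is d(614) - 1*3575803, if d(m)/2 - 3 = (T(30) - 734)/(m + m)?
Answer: -2195540091/614 ≈ -3.5758e+6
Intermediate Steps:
T(P) = 1
d(m) = 6 - 733/m (d(m) = 6 + 2*((1 - 734)/(m + m)) = 6 + 2*(-733*1/(2*m)) = 6 + 2*(-733/(2*m)) = 6 - 733/m)
d(614) - 1*3575803 = (6 - 733/614) - 1*3575803 = (6 - 733*1/614) - 3575803 = (6 - 733/614) - 3575803 = 2951/614 - 3575803 = -2195540091/614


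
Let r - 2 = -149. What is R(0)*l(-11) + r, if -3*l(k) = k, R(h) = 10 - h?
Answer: -331/3 ≈ -110.33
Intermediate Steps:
l(k) = -k/3
r = -147 (r = 2 - 149 = -147)
R(0)*l(-11) + r = (10 - 1*0)*(-⅓*(-11)) - 147 = (10 + 0)*(11/3) - 147 = 10*(11/3) - 147 = 110/3 - 147 = -331/3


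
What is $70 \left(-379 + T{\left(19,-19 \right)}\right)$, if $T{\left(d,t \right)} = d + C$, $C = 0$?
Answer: $-25200$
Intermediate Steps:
$T{\left(d,t \right)} = d$ ($T{\left(d,t \right)} = d + 0 = d$)
$70 \left(-379 + T{\left(19,-19 \right)}\right) = 70 \left(-379 + 19\right) = 70 \left(-360\right) = -25200$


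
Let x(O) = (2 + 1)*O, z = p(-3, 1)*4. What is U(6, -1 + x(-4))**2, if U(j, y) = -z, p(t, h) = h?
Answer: 16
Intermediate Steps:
z = 4 (z = 1*4 = 4)
x(O) = 3*O
U(j, y) = -4 (U(j, y) = -1*4 = -4)
U(6, -1 + x(-4))**2 = (-4)**2 = 16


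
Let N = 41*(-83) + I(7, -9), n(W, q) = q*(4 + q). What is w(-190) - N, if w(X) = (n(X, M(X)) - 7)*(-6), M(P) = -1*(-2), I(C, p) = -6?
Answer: 3379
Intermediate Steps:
M(P) = 2
N = -3409 (N = 41*(-83) - 6 = -3403 - 6 = -3409)
w(X) = -30 (w(X) = (2*(4 + 2) - 7)*(-6) = (2*6 - 7)*(-6) = (12 - 7)*(-6) = 5*(-6) = -30)
w(-190) - N = -30 - 1*(-3409) = -30 + 3409 = 3379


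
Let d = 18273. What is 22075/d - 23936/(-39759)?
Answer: 438354151/242172069 ≈ 1.8101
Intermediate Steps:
22075/d - 23936/(-39759) = 22075/18273 - 23936/(-39759) = 22075*(1/18273) - 23936*(-1/39759) = 22075/18273 + 23936/39759 = 438354151/242172069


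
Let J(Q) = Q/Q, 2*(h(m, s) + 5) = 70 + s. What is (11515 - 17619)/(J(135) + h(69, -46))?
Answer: -763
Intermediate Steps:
h(m, s) = 30 + s/2 (h(m, s) = -5 + (70 + s)/2 = -5 + (35 + s/2) = 30 + s/2)
J(Q) = 1
(11515 - 17619)/(J(135) + h(69, -46)) = (11515 - 17619)/(1 + (30 + (½)*(-46))) = -6104/(1 + (30 - 23)) = -6104/(1 + 7) = -6104/8 = -6104*⅛ = -763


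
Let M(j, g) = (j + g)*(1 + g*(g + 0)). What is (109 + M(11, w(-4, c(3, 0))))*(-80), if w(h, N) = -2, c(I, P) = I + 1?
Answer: -12320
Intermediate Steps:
c(I, P) = 1 + I
M(j, g) = (1 + g²)*(g + j) (M(j, g) = (g + j)*(1 + g*g) = (g + j)*(1 + g²) = (1 + g²)*(g + j))
(109 + M(11, w(-4, c(3, 0))))*(-80) = (109 + (-2 + 11 + (-2)³ + 11*(-2)²))*(-80) = (109 + (-2 + 11 - 8 + 11*4))*(-80) = (109 + (-2 + 11 - 8 + 44))*(-80) = (109 + 45)*(-80) = 154*(-80) = -12320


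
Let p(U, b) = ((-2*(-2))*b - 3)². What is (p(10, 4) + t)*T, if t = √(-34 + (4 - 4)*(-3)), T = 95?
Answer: 16055 + 95*I*√34 ≈ 16055.0 + 553.94*I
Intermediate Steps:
p(U, b) = (-3 + 4*b)² (p(U, b) = (4*b - 3)² = (-3 + 4*b)²)
t = I*√34 (t = √(-34 + 0*(-3)) = √(-34 + 0) = √(-34) = I*√34 ≈ 5.8309*I)
(p(10, 4) + t)*T = ((-3 + 4*4)² + I*√34)*95 = ((-3 + 16)² + I*√34)*95 = (13² + I*√34)*95 = (169 + I*√34)*95 = 16055 + 95*I*√34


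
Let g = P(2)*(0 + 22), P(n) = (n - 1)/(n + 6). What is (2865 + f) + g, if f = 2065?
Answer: 19731/4 ≈ 4932.8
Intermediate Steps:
P(n) = (-1 + n)/(6 + n)
g = 11/4 (g = ((-1 + 2)/(6 + 2))*(0 + 22) = (1/8)*22 = ((⅛)*1)*22 = (⅛)*22 = 11/4 ≈ 2.7500)
(2865 + f) + g = (2865 + 2065) + 11/4 = 4930 + 11/4 = 19731/4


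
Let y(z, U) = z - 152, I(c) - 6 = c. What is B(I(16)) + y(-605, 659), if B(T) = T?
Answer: -735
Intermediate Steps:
I(c) = 6 + c
y(z, U) = -152 + z
B(I(16)) + y(-605, 659) = (6 + 16) + (-152 - 605) = 22 - 757 = -735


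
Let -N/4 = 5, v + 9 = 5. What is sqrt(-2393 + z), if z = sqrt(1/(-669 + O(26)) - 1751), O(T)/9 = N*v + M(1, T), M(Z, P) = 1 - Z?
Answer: sqrt(-6224193 + 510*I*sqrt(45543))/51 ≈ 0.42768 + 48.92*I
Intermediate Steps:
v = -4 (v = -9 + 5 = -4)
N = -20 (N = -4*5 = -20)
O(T) = 720 (O(T) = 9*(-20*(-4) + (1 - 1*1)) = 9*(80 + (1 - 1)) = 9*(80 + 0) = 9*80 = 720)
z = 10*I*sqrt(45543)/51 (z = sqrt(1/(-669 + 720) - 1751) = sqrt(1/51 - 1751) = sqrt(-89300/51) = 10*I*sqrt(45543)/51 ≈ 41.845*I)
sqrt(-2393 + z) = sqrt(-2393 + 10*I*sqrt(45543)/51)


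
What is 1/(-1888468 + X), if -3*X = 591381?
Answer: -1/2085595 ≈ -4.7948e-7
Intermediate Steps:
X = -197127 (X = -1/3*591381 = -197127)
1/(-1888468 + X) = 1/(-1888468 - 197127) = 1/(-2085595) = -1/2085595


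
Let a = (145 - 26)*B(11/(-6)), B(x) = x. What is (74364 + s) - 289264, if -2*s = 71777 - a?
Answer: -3010771/12 ≈ -2.5090e+5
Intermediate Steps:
a = -1309/6 (a = (145 - 26)*(11/(-6)) = 119*(11*(-1/6)) = 119*(-11/6) = -1309/6 ≈ -218.17)
s = -431971/12 (s = -(71777 - 1*(-1309/6))/2 = -(71777 + 1309/6)/2 = -1/2*431971/6 = -431971/12 ≈ -35998.)
(74364 + s) - 289264 = (74364 - 431971/12) - 289264 = 460397/12 - 289264 = -3010771/12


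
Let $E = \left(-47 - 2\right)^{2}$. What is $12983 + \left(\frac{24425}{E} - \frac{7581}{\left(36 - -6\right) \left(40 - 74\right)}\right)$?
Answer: $\frac{2122236105}{163268} \approx 12998.0$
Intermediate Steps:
$E = 2401$ ($E = \left(-49\right)^{2} = 2401$)
$12983 + \left(\frac{24425}{E} - \frac{7581}{\left(36 - -6\right) \left(40 - 74\right)}\right) = 12983 + \left(\frac{24425}{2401} - \frac{7581}{\left(36 - -6\right) \left(40 - 74\right)}\right) = 12983 + \left(24425 \cdot \frac{1}{2401} - \frac{7581}{\left(36 + 6\right) \left(-34\right)}\right) = 12983 + \left(\frac{24425}{2401} - \frac{7581}{42 \left(-34\right)}\right) = 12983 + \left(\frac{24425}{2401} - \frac{7581}{-1428}\right) = 12983 + \left(\frac{24425}{2401} - - \frac{361}{68}\right) = 12983 + \left(\frac{24425}{2401} + \frac{361}{68}\right) = 12983 + \frac{2527661}{163268} = \frac{2122236105}{163268}$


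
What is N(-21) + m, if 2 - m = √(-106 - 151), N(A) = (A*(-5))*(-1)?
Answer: -103 - I*√257 ≈ -103.0 - 16.031*I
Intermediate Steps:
N(A) = 5*A (N(A) = -5*A*(-1) = 5*A)
m = 2 - I*√257 (m = 2 - √(-106 - 151) = 2 - √(-257) = 2 - I*√257 ≈ 2.0 - 16.031*I)
N(-21) + m = 5*(-21) + (2 - I*√257) = -105 + (2 - I*√257) = -103 - I*√257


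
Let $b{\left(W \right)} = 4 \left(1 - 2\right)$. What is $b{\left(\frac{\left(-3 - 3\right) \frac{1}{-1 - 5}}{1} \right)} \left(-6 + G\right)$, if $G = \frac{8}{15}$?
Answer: $\frac{328}{15} \approx 21.867$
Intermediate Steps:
$G = \frac{8}{15}$ ($G = 8 \cdot \frac{1}{15} = \frac{8}{15} \approx 0.53333$)
$b{\left(W \right)} = -4$ ($b{\left(W \right)} = 4 \left(-1\right) = -4$)
$b{\left(\frac{\left(-3 - 3\right) \frac{1}{-1 - 5}}{1} \right)} \left(-6 + G\right) = - 4 \left(-6 + \frac{8}{15}\right) = \left(-4\right) \left(- \frac{82}{15}\right) = \frac{328}{15}$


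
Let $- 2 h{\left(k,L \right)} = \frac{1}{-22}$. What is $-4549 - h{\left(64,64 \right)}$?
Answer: $- \frac{200157}{44} \approx -4549.0$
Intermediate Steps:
$h{\left(k,L \right)} = \frac{1}{44}$ ($h{\left(k,L \right)} = - \frac{1}{2 \left(-22\right)} = \left(- \frac{1}{2}\right) \left(- \frac{1}{22}\right) = \frac{1}{44}$)
$-4549 - h{\left(64,64 \right)} = -4549 - \frac{1}{44} = - \frac{200157}{44}$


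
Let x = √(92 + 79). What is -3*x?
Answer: -9*√19 ≈ -39.230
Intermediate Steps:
x = 3*√19 (x = √171 = 3*√19 ≈ 13.077)
-3*x = -9*√19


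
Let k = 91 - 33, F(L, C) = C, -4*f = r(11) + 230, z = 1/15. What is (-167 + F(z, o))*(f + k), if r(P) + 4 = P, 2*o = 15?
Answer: 1595/8 ≈ 199.38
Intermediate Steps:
o = 15/2 (o = (½)*15 = 15/2 ≈ 7.5000)
r(P) = -4 + P
z = 1/15 ≈ 0.066667
f = -237/4 (f = -((-4 + 11) + 230)/4 = -(7 + 230)/4 = -¼*237 = -237/4 ≈ -59.250)
k = 58
(-167 + F(z, o))*(f + k) = (-167 + 15/2)*(-237/4 + 58) = -319/2*(-5/4) = 1595/8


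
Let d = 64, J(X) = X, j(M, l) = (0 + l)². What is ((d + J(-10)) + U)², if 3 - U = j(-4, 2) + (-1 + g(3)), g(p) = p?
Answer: 2601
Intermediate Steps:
j(M, l) = l²
U = -3 (U = 3 - (2² + (-1 + 3)) = 3 - (4 + 2) = 3 - 1*6 = 3 - 6 = -3)
((d + J(-10)) + U)² = ((64 - 10) - 3)² = (54 - 3)² = 51² = 2601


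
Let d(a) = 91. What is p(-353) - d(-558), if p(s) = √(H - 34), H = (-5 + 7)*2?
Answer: -91 + I*√30 ≈ -91.0 + 5.4772*I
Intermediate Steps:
H = 4 (H = 2*2 = 4)
p(s) = I*√30 (p(s) = √(4 - 34) = √(-30) = I*√30)
p(-353) - d(-558) = I*√30 - 1*91 = I*√30 - 91 = -91 + I*√30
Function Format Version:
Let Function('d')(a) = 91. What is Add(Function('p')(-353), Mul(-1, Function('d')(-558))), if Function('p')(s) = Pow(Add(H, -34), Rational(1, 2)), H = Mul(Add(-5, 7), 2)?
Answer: Add(-91, Mul(I, Pow(30, Rational(1, 2)))) ≈ Add(-91.000, Mul(5.4772, I))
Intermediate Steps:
H = 4 (H = Mul(2, 2) = 4)
Function('p')(s) = Mul(I, Pow(30, Rational(1, 2))) (Function('p')(s) = Pow(Add(4, -34), Rational(1, 2)) = Pow(-30, Rational(1, 2)) = Mul(I, Pow(30, Rational(1, 2))))
Add(Function('p')(-353), Mul(-1, Function('d')(-558))) = Add(Mul(I, Pow(30, Rational(1, 2))), Mul(-1, 91)) = Add(Mul(I, Pow(30, Rational(1, 2))), -91) = Add(-91, Mul(I, Pow(30, Rational(1, 2))))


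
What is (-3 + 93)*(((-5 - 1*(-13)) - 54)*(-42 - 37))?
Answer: 327060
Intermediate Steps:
(-3 + 93)*(((-5 - 1*(-13)) - 54)*(-42 - 37)) = 90*(((-5 + 13) - 54)*(-79)) = 90*((8 - 54)*(-79)) = 90*(-46*(-79)) = 90*3634 = 327060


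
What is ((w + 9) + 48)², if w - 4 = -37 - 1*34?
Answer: 100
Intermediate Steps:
w = -67 (w = 4 + (-37 - 1*34) = 4 + (-37 - 34) = 4 - 71 = -67)
((w + 9) + 48)² = ((-67 + 9) + 48)² = (-58 + 48)² = (-10)² = 100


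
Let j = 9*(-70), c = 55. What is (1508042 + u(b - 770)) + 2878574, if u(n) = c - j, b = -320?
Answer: 4387301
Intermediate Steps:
j = -630
u(n) = 685 (u(n) = 55 - 1*(-630) = 55 + 630 = 685)
(1508042 + u(b - 770)) + 2878574 = (1508042 + 685) + 2878574 = 1508727 + 2878574 = 4387301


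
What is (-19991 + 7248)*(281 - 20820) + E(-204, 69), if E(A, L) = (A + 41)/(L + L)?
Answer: 36118529663/138 ≈ 2.6173e+8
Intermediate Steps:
E(A, L) = (41 + A)/(2*L) (E(A, L) = (41 + A)/((2*L)) = (41 + A)*(1/(2*L)) = (41 + A)/(2*L))
(-19991 + 7248)*(281 - 20820) + E(-204, 69) = (-19991 + 7248)*(281 - 20820) + (½)*(41 - 204)/69 = -12743*(-20539) + (½)*(1/69)*(-163) = 261728477 - 163/138 = 36118529663/138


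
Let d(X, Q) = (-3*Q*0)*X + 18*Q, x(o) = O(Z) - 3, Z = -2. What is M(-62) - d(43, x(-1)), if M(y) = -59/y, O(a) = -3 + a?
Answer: 8987/62 ≈ 144.95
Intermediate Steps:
x(o) = -8 (x(o) = (-3 - 2) - 3 = -5 - 3 = -8)
d(X, Q) = 18*Q (d(X, Q) = 0*X + 18*Q = 0 + 18*Q = 18*Q)
M(-62) - d(43, x(-1)) = -59/(-62) - 18*(-8) = -59*(-1/62) - 1*(-144) = 59/62 + 144 = 8987/62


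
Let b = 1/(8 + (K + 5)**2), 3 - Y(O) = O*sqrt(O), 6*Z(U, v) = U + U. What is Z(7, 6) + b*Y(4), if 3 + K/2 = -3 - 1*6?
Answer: 856/369 ≈ 2.3198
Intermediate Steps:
K = -24 (K = -6 + 2*(-3 - 1*6) = -6 + 2*(-3 - 6) = -6 + 2*(-9) = -6 - 18 = -24)
Z(U, v) = U/3 (Z(U, v) = (U + U)/6 = (2*U)/6 = U/3)
Y(O) = 3 - O**(3/2) (Y(O) = 3 - O*sqrt(O) = 3 - O**(3/2))
b = 1/369 (b = 1/(8 + (-24 + 5)**2) = 1/(8 + (-19)**2) = 1/(8 + 361) = 1/369 ≈ 0.0027100)
Z(7, 6) + b*Y(4) = (1/3)*7 + (3 - 4**(3/2))/369 = 7/3 + (3 - 1*8)/369 = 7/3 + (3 - 8)/369 = 7/3 + (1/369)*(-5) = 7/3 - 5/369 = 856/369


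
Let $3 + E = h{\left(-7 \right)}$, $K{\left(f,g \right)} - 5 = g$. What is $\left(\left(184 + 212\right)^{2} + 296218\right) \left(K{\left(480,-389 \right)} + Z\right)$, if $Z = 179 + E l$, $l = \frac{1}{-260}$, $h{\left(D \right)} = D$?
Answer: $- \frac{1207109093}{13} \approx -9.2855 \cdot 10^{7}$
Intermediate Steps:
$K{\left(f,g \right)} = 5 + g$
$E = -10$ ($E = -3 - 7 = -10$)
$l = - \frac{1}{260} \approx -0.0038462$
$Z = \frac{4655}{26}$ ($Z = 179 - - \frac{1}{26} = 179 + \frac{1}{26} = \frac{4655}{26} \approx 179.04$)
$\left(\left(184 + 212\right)^{2} + 296218\right) \left(K{\left(480,-389 \right)} + Z\right) = \left(\left(184 + 212\right)^{2} + 296218\right) \left(\left(5 - 389\right) + \frac{4655}{26}\right) = \left(396^{2} + 296218\right) \left(-384 + \frac{4655}{26}\right) = \left(156816 + 296218\right) \left(- \frac{5329}{26}\right) = 453034 \left(- \frac{5329}{26}\right) = - \frac{1207109093}{13}$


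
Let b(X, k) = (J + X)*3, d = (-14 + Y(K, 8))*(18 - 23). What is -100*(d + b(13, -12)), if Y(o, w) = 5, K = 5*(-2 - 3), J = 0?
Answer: -8400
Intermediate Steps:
K = -25 (K = 5*(-5) = -25)
d = 45 (d = (-14 + 5)*(18 - 23) = -9*(-5) = 45)
b(X, k) = 3*X (b(X, k) = (0 + X)*3 = X*3 = 3*X)
-100*(d + b(13, -12)) = -100*(45 + 3*13) = -100*(45 + 39) = -100*84 = -8400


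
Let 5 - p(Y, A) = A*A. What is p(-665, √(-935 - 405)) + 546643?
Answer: 547988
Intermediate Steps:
p(Y, A) = 5 - A² (p(Y, A) = 5 - A*A = 5 - A²)
p(-665, √(-935 - 405)) + 546643 = (5 - (√(-935 - 405))²) + 546643 = (5 - (√(-1340))²) + 546643 = (5 - (2*I*√335)²) + 546643 = (5 - 1*(-1340)) + 546643 = (5 + 1340) + 546643 = 1345 + 546643 = 547988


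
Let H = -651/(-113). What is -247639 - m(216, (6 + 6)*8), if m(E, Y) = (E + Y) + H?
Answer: -28019114/113 ≈ -2.4796e+5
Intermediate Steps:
H = 651/113 (H = -651*(-1/113) = 651/113 ≈ 5.7611)
m(E, Y) = 651/113 + E + Y (m(E, Y) = (E + Y) + 651/113 = 651/113 + E + Y)
-247639 - m(216, (6 + 6)*8) = -247639 - (651/113 + 216 + (6 + 6)*8) = -247639 - (651/113 + 216 + 12*8) = -247639 - (651/113 + 216 + 96) = -247639 - 1*35907/113 = -247639 - 35907/113 = -28019114/113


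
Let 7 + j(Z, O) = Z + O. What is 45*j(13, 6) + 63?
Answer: 603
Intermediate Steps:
j(Z, O) = -7 + O + Z (j(Z, O) = -7 + (Z + O) = -7 + (O + Z) = -7 + O + Z)
45*j(13, 6) + 63 = 45*(-7 + 6 + 13) + 63 = 45*12 + 63 = 540 + 63 = 603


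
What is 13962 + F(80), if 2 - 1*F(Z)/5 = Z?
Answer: 13572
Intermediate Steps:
F(Z) = 10 - 5*Z
13962 + F(80) = 13962 + (10 - 5*80) = 13962 + (10 - 400) = 13962 - 390 = 13572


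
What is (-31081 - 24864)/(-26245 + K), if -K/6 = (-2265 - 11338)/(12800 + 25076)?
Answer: 1059486410/496987001 ≈ 2.1318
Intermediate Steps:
K = 40809/18938 (K = -6*(-2265 - 11338)/(12800 + 25076) = -(-81618)/37876 = -6*(-13603/37876) = 40809/18938 ≈ 2.1549)
(-31081 - 24864)/(-26245 + K) = (-31081 - 24864)/(-26245 + 40809/18938) = -55945/(-496987001/18938) = -55945*(-18938/496987001) = 1059486410/496987001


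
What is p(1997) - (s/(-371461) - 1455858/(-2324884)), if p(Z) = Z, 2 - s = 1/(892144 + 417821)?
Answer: 1129239523537114431043/565645333702848330 ≈ 1996.4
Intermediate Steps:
s = 2619929/1309965 (s = 2 - 1/(892144 + 417821) = 2 - 1/1309965 = 2619929/1309965 ≈ 2.0000)
p(1997) - (s/(-371461) - 1455858/(-2324884)) = 1997 - ((2619929/1309965)/(-371461) - 1455858/(-2324884)) = 1997 - ((2619929/1309965)*(-1/371461) - 1455858*(-1/2324884)) = 1997 - (-2619929/486600908865 + 727929/1162442) = 1997 - 1*354207867473683967/565645333702848330 = 1997 - 354207867473683967/565645333702848330 = 1129239523537114431043/565645333702848330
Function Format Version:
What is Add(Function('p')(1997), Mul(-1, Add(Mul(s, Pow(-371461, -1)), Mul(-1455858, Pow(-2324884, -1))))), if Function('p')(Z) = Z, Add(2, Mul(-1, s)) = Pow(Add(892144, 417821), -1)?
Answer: Rational(1129239523537114431043, 565645333702848330) ≈ 1996.4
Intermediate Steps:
s = Rational(2619929, 1309965) (s = Add(2, Mul(-1, Pow(Add(892144, 417821), -1))) = Add(2, Mul(-1, Pow(1309965, -1))) = Add(2, Mul(-1, Rational(1, 1309965))) = Add(2, Rational(-1, 1309965)) = Rational(2619929, 1309965) ≈ 2.0000)
Add(Function('p')(1997), Mul(-1, Add(Mul(s, Pow(-371461, -1)), Mul(-1455858, Pow(-2324884, -1))))) = Add(1997, Mul(-1, Add(Mul(Rational(2619929, 1309965), Pow(-371461, -1)), Mul(-1455858, Pow(-2324884, -1))))) = Add(1997, Mul(-1, Add(Mul(Rational(2619929, 1309965), Rational(-1, 371461)), Mul(-1455858, Rational(-1, 2324884))))) = Add(1997, Mul(-1, Add(Rational(-2619929, 486600908865), Rational(727929, 1162442)))) = Add(1997, Mul(-1, Rational(354207867473683967, 565645333702848330))) = Add(1997, Rational(-354207867473683967, 565645333702848330)) = Rational(1129239523537114431043, 565645333702848330)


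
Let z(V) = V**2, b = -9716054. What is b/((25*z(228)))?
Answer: -4858027/649800 ≈ -7.4762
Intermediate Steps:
b/((25*z(228))) = -9716054/(25*228**2) = -9716054/(25*51984) = -9716054/1299600 = -9716054*1/1299600 = -4858027/649800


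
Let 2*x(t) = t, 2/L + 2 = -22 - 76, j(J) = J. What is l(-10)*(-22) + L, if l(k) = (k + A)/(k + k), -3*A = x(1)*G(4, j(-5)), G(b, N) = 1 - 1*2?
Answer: -3251/300 ≈ -10.837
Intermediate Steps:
L = -1/50 (L = 2/(-2 + (-22 - 76)) = 2/(-2 - 98) = 2/(-100) = 2*(-1/100) = -1/50 ≈ -0.020000)
x(t) = t/2
G(b, N) = -1 (G(b, N) = 1 - 2 = -1)
A = ⅙ (A = -(½)*1*(-1)/3 = -(-1)/6 = -⅓*(-½) = ⅙ ≈ 0.16667)
l(k) = (⅙ + k)/(2*k) (l(k) = (k + ⅙)/(k + k) = (⅙ + k)/((2*k)) = (⅙ + k)*(1/(2*k)) = (⅙ + k)/(2*k))
l(-10)*(-22) + L = ((1/12)*(1 + 6*(-10))/(-10))*(-22) - 1/50 = ((1/12)*(-⅒)*(1 - 60))*(-22) - 1/50 = ((1/12)*(-⅒)*(-59))*(-22) - 1/50 = (59/120)*(-22) - 1/50 = -649/60 - 1/50 = -3251/300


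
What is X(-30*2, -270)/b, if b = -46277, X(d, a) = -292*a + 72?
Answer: -78912/46277 ≈ -1.7052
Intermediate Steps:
X(d, a) = 72 - 292*a
X(-30*2, -270)/b = (72 - 292*(-270))/(-46277) = (72 + 78840)*(-1/46277) = 78912*(-1/46277) = -78912/46277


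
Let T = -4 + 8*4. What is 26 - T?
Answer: -2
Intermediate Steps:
T = 28 (T = -4 + 32 = 28)
26 - T = 26 - 1*28 = 26 - 28 = -2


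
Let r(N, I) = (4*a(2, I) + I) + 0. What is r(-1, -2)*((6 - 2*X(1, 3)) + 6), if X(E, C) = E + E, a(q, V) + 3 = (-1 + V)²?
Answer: 176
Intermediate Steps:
a(q, V) = -3 + (-1 + V)²
X(E, C) = 2*E
r(N, I) = -12 + I + 4*(-1 + I)² (r(N, I) = (4*(-3 + (-1 + I)²) + I) + 0 = ((-12 + 4*(-1 + I)²) + I) + 0 = (-12 + I + 4*(-1 + I)²) + 0 = -12 + I + 4*(-1 + I)²)
r(-1, -2)*((6 - 2*X(1, 3)) + 6) = (-12 - 2 + 4*(-1 - 2)²)*((6 - 4) + 6) = (-12 - 2 + 4*(-3)²)*((6 - 2*2) + 6) = (-12 - 2 + 4*9)*((6 - 4) + 6) = (-12 - 2 + 36)*(2 + 6) = 22*8 = 176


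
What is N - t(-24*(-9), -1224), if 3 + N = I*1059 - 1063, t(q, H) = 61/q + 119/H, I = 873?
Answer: 24932902/27 ≈ 9.2344e+5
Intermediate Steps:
N = 923441 (N = -3 + (873*1059 - 1063) = -3 + (924507 - 1063) = -3 + 923444 = 923441)
N - t(-24*(-9), -1224) = 923441 - (61/((-24*(-9))) + 119/(-1224)) = 923441 - (61/216 + 119*(-1/1224)) = 923441 - (61*(1/216) - 7/72) = 923441 - (61/216 - 7/72) = 923441 - 1*5/27 = 923441 - 5/27 = 24932902/27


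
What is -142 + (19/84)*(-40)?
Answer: -3172/21 ≈ -151.05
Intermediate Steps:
-142 + (19/84)*(-40) = -142 - 190/21 = -3172/21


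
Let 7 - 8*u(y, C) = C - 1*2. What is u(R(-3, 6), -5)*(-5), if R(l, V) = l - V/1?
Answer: -35/4 ≈ -8.7500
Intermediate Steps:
R(l, V) = l - V
u(y, C) = 9/8 - C/8 (u(y, C) = 7/8 - (C - 1*2)/8 = 7/8 - (C - 2)/8 = 7/8 - (-2 + C)/8 = 7/8 + (¼ - C/8) = 9/8 - C/8)
u(R(-3, 6), -5)*(-5) = (9/8 - ⅛*(-5))*(-5) = (9/8 + 5/8)*(-5) = (7/4)*(-5) = -35/4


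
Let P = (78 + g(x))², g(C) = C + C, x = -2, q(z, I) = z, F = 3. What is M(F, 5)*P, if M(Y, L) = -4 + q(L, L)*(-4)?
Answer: -131424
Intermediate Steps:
g(C) = 2*C
M(Y, L) = -4 - 4*L (M(Y, L) = -4 + L*(-4) = -4 - 4*L)
P = 5476 (P = (78 + 2*(-2))² = (78 - 4)² = 74² = 5476)
M(F, 5)*P = (-4 - 4*5)*5476 = (-4 - 20)*5476 = -24*5476 = -131424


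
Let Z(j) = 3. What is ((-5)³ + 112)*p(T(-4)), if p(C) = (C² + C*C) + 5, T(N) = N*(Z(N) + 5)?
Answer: -26689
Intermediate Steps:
T(N) = 8*N (T(N) = N*(3 + 5) = N*8 = 8*N)
p(C) = 5 + 2*C² (p(C) = (C² + C²) + 5 = 2*C² + 5 = 5 + 2*C²)
((-5)³ + 112)*p(T(-4)) = ((-5)³ + 112)*(5 + 2*(8*(-4))²) = (-125 + 112)*(5 + 2*(-32)²) = -13*(5 + 2*1024) = -13*(5 + 2048) = -13*2053 = -26689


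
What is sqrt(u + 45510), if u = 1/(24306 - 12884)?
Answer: sqrt(5937329454262)/11422 ≈ 213.33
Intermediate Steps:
u = 1/11422 ≈ 8.7550e-5
sqrt(u + 45510) = sqrt(1/11422 + 45510) = sqrt(519815221/11422) = sqrt(5937329454262)/11422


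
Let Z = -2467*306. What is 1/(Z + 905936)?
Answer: 1/151034 ≈ 6.6210e-6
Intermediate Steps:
Z = -754902
1/(Z + 905936) = 1/(-754902 + 905936) = 1/151034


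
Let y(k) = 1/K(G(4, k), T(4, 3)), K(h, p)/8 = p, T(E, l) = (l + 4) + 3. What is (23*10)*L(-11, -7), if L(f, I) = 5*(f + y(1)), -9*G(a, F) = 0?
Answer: -101085/8 ≈ -12636.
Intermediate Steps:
G(a, F) = 0 (G(a, F) = -⅑*0 = 0)
T(E, l) = 7 + l (T(E, l) = (4 + l) + 3 = 7 + l)
K(h, p) = 8*p
y(k) = 1/80 (y(k) = 1/(8*(7 + 3)) = 1/(8*10) = 1/80)
L(f, I) = 1/16 + 5*f (L(f, I) = 5*(f + 1/80) = 5*(1/80 + f) = 1/16 + 5*f)
(23*10)*L(-11, -7) = (23*10)*(1/16 + 5*(-11)) = 230*(1/16 - 55) = 230*(-879/16) = -101085/8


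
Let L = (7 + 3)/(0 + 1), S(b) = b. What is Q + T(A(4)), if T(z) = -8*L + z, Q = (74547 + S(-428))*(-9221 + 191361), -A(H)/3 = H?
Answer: 13500034568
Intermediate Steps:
A(H) = -3*H
L = 10 (L = 10/1 = 10*1 = 10)
Q = 13500034660 (Q = (74547 - 428)*(-9221 + 191361) = 74119*182140 = 13500034660)
T(z) = -80 + z (T(z) = -8*10 + z = -80 + z)
Q + T(A(4)) = 13500034660 + (-80 - 3*4) = 13500034660 + (-80 - 12) = 13500034660 - 92 = 13500034568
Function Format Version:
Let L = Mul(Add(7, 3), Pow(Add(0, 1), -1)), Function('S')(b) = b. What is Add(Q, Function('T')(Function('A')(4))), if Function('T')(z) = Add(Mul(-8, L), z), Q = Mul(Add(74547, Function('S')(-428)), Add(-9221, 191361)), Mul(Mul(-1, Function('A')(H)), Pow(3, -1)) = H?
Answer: 13500034568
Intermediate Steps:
Function('A')(H) = Mul(-3, H)
L = 10 (L = Mul(10, Pow(1, -1)) = Mul(10, 1) = 10)
Q = 13500034660 (Q = Mul(Add(74547, -428), Add(-9221, 191361)) = Mul(74119, 182140) = 13500034660)
Function('T')(z) = Add(-80, z) (Function('T')(z) = Add(Mul(-8, 10), z) = Add(-80, z))
Add(Q, Function('T')(Function('A')(4))) = Add(13500034660, Add(-80, Mul(-3, 4))) = Add(13500034660, Add(-80, -12)) = Add(13500034660, -92) = 13500034568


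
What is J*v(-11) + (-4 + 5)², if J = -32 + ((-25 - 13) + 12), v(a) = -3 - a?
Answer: -463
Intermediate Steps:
J = -58 (J = -32 + (-38 + 12) = -32 - 26 = -58)
J*v(-11) + (-4 + 5)² = -58*(-3 - 1*(-11)) + (-4 + 5)² = -58*(-3 + 11) + 1² = -58*8 + 1 = -464 + 1 = -463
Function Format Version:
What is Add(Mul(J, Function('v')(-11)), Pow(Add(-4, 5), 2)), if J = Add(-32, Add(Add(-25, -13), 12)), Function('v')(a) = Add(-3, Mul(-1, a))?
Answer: -463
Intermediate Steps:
J = -58 (J = Add(-32, Add(-38, 12)) = Add(-32, -26) = -58)
Add(Mul(J, Function('v')(-11)), Pow(Add(-4, 5), 2)) = Add(Mul(-58, Add(-3, Mul(-1, -11))), Pow(Add(-4, 5), 2)) = Add(Mul(-58, Add(-3, 11)), Pow(1, 2)) = Add(Mul(-58, 8), 1) = Add(-464, 1) = -463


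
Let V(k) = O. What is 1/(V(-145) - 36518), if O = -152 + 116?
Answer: -1/36554 ≈ -2.7357e-5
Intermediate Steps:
O = -36
V(k) = -36
1/(V(-145) - 36518) = 1/(-36 - 36518) = 1/(-36554) = -1/36554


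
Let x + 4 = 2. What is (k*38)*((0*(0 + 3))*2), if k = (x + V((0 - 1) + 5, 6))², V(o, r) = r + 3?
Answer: 0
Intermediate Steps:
x = -2 (x = -4 + 2 = -2)
V(o, r) = 3 + r
k = 49 (k = (-2 + (3 + 6))² = (-2 + 9)² = 7² = 49)
(k*38)*((0*(0 + 3))*2) = (49*38)*((0*(0 + 3))*2) = 1862*((0*3)*2) = 1862*(0*2) = 1862*0 = 0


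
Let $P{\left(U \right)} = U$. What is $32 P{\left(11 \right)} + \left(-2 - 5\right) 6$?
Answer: $310$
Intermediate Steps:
$32 P{\left(11 \right)} + \left(-2 - 5\right) 6 = 32 \cdot 11 + \left(-2 - 5\right) 6 = 352 - 42 = 310$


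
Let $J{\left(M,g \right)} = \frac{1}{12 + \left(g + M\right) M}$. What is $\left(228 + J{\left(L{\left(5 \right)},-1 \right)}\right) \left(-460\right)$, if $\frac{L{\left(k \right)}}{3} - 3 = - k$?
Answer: $- \frac{2831990}{27} \approx -1.0489 \cdot 10^{5}$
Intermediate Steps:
$L{\left(k \right)} = 9 - 3 k$ ($L{\left(k \right)} = 9 + 3 \left(- k\right) = 9 - 3 k$)
$J{\left(M,g \right)} = \frac{1}{12 + M \left(M + g\right)}$ ($J{\left(M,g \right)} = \frac{1}{12 + \left(M + g\right) M} = \frac{1}{12 + M \left(M + g\right)}$)
$\left(228 + J{\left(L{\left(5 \right)},-1 \right)}\right) \left(-460\right) = \left(228 + \frac{1}{12 + \left(9 - 15\right)^{2} + \left(9 - 15\right) \left(-1\right)}\right) \left(-460\right) = \left(228 + \frac{1}{12 + \left(-6\right)^{2} - -6}\right) \left(-460\right) = \left(228 + \frac{1}{12 + 36 + 6}\right) \left(-460\right) = \left(228 + \frac{1}{54}\right) \left(-460\right) = \frac{12313}{54} \left(-460\right) = - \frac{2831990}{27}$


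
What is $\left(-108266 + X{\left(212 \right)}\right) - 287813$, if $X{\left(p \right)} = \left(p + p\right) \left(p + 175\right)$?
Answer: $-231991$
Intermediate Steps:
$X{\left(p \right)} = 2 p \left(175 + p\right)$
$\left(-108266 + X{\left(212 \right)}\right) - 287813 = \left(-108266 + 2 \cdot 212 \left(175 + 212\right)\right) - 287813 = \left(-108266 + 2 \cdot 212 \cdot 387\right) - 287813 = \left(-108266 + 164088\right) - 287813 = 55822 - 287813 = -231991$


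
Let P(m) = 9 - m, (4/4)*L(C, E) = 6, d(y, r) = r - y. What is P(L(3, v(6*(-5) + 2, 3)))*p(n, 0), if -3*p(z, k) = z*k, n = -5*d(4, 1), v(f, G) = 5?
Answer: 0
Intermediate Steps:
L(C, E) = 6
n = 15 (n = -5*(1 - 1*4) = -5*(1 - 4) = -5*(-3) = 15)
p(z, k) = -k*z/3 (p(z, k) = -z*k/3 = -k*z/3)
P(L(3, v(6*(-5) + 2, 3)))*p(n, 0) = (9 - 1*6)*(-⅓*0*15) = (9 - 6)*0 = 3*0 = 0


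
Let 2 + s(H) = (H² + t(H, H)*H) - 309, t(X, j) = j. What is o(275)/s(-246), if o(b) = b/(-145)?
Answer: -55/3500909 ≈ -1.5710e-5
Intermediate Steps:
s(H) = -311 + 2*H² (s(H) = -2 + ((H² + H*H) - 309) = -2 + ((H² + H²) - 309) = -2 + (2*H² - 309) = -2 + (-309 + 2*H²) = -311 + 2*H²)
o(b) = -b/145 (o(b) = b*(-1/145) = -b/145)
o(275)/s(-246) = (-1/145*275)/(-311 + 2*(-246)²) = -55/(29*(-311 + 2*60516)) = -55/(29*(-311 + 121032)) = -55/29/120721 = -55/29*1/120721 = -55/3500909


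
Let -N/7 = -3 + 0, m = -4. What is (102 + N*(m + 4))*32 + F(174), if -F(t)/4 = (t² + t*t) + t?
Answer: -239640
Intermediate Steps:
N = 21 (N = -7*(-3 + 0) = -7*(-3) = 21)
F(t) = -8*t² - 4*t (F(t) = -4*((t² + t*t) + t) = -4*((t² + t²) + t) = -4*(2*t² + t) = -4*(t + 2*t²) = -8*t² - 4*t)
(102 + N*(m + 4))*32 + F(174) = (102 + 21*(-4 + 4))*32 - 4*174*(1 + 2*174) = (102 + 21*0)*32 - 4*174*(1 + 348) = (102 + 0)*32 - 4*174*349 = 102*32 - 242904 = 3264 - 242904 = -239640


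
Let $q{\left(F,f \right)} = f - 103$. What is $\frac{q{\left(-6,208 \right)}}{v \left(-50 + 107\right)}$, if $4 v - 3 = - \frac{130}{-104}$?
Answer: $\frac{560}{323} \approx 1.7337$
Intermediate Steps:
$v = \frac{17}{16}$ ($v = \frac{3}{4} + \frac{\left(-130\right) \frac{1}{-104}}{4} = \frac{3}{4} + \frac{\left(-130\right) \left(- \frac{1}{104}\right)}{4} = \frac{3}{4} + \frac{1}{4} \cdot \frac{5}{4} = \frac{3}{4} + \frac{5}{16} = \frac{17}{16} \approx 1.0625$)
$q{\left(F,f \right)} = -103 + f$
$\frac{q{\left(-6,208 \right)}}{v \left(-50 + 107\right)} = \frac{-103 + 208}{\frac{17}{16} \left(-50 + 107\right)} = \frac{105}{\frac{17}{16} \cdot 57} = \frac{105}{\frac{969}{16}} = 105 \cdot \frac{16}{969} = \frac{560}{323}$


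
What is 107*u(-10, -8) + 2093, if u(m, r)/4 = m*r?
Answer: 36333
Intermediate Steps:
u(m, r) = 4*m*r (u(m, r) = 4*(m*r) = 4*m*r)
107*u(-10, -8) + 2093 = 107*(4*(-10)*(-8)) + 2093 = 107*320 + 2093 = 34240 + 2093 = 36333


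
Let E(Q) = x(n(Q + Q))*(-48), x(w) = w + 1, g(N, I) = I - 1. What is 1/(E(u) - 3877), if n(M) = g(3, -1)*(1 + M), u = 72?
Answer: 1/9995 ≈ 0.00010005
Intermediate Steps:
g(N, I) = -1 + I
n(M) = -2 - 2*M (n(M) = (-1 - 1)*(1 + M) = -2*(1 + M) = -2 - 2*M)
x(w) = 1 + w
E(Q) = 48 + 192*Q (E(Q) = (1 + (-2 - 2*(Q + Q)))*(-48) = (1 + (-2 - 4*Q))*(-48) = (-1 - 4*Q)*(-48) = 48 + 192*Q)
1/(E(u) - 3877) = 1/((48 + 192*72) - 3877) = 1/((48 + 13824) - 3877) = 1/(13872 - 3877) = 1/9995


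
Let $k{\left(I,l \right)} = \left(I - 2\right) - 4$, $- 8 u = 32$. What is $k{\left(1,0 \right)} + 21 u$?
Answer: $-89$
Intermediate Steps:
$u = -4$ ($u = \left(- \frac{1}{8}\right) 32 = -4$)
$k{\left(I,l \right)} = -6 + I$ ($k{\left(I,l \right)} = \left(-2 + I\right) - 4 = -6 + I$)
$k{\left(1,0 \right)} + 21 u = \left(-6 + 1\right) + 21 \left(-4\right) = -5 - 84 = -89$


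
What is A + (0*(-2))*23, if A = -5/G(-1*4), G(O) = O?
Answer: 5/4 ≈ 1.2500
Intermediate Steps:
A = 5/4 (A = -5/((-1*4)) = -5/(-4) = -5*(-1/4) = 5/4 ≈ 1.2500)
A + (0*(-2))*23 = 5/4 + (0*(-2))*23 = 5/4 + 0*23 = 5/4 + 0 = 5/4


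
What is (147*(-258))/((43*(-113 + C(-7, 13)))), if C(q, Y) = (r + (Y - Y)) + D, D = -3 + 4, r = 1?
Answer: 294/37 ≈ 7.9459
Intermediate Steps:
D = 1
C(q, Y) = 2 (C(q, Y) = (1 + (Y - Y)) + 1 = (1 + 0) + 1 = 1 + 1 = 2)
(147*(-258))/((43*(-113 + C(-7, 13)))) = (147*(-258))/((43*(-113 + 2))) = -37926/(43*(-111)) = -37926/(-4773) = -37926*(-1/4773) = 294/37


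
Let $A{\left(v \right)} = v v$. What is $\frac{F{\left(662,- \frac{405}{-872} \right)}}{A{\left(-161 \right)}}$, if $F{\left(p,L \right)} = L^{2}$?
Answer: $\frac{164025}{19709913664} \approx 8.3219 \cdot 10^{-6}$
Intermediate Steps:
$A{\left(v \right)} = v^{2}$
$\frac{F{\left(662,- \frac{405}{-872} \right)}}{A{\left(-161 \right)}} = \frac{\left(- \frac{405}{-872}\right)^{2}}{\left(-161\right)^{2}} = \frac{\left(\left(-405\right) \left(- \frac{1}{872}\right)\right)^{2}}{25921} = \left(\frac{405}{872}\right)^{2} \cdot \frac{1}{25921} = \frac{164025}{760384} \cdot \frac{1}{25921} = \frac{164025}{19709913664}$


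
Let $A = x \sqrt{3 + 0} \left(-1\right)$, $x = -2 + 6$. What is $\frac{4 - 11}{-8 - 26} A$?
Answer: $- \frac{14 \sqrt{3}}{17} \approx -1.4264$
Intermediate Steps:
$x = 4$
$A = - 4 \sqrt{3}$ ($A = 4 \sqrt{3 + 0} \left(-1\right) = 4 \sqrt{3} \left(-1\right) = 4 \left(- \sqrt{3}\right) = - 4 \sqrt{3} \approx -6.9282$)
$\frac{4 - 11}{-8 - 26} A = \frac{4 - 11}{-8 - 26} \left(- 4 \sqrt{3}\right) = - \frac{7}{-34} \left(- 4 \sqrt{3}\right) = \left(-7\right) \left(- \frac{1}{34}\right) \left(- 4 \sqrt{3}\right) = \frac{7 \left(- 4 \sqrt{3}\right)}{34} = - \frac{14 \sqrt{3}}{17}$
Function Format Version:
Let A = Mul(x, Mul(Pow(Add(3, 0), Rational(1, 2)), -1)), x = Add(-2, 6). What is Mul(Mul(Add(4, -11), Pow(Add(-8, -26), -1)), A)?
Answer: Mul(Rational(-14, 17), Pow(3, Rational(1, 2))) ≈ -1.4264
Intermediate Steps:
x = 4
A = Mul(-4, Pow(3, Rational(1, 2))) (A = Mul(4, Mul(Pow(Add(3, 0), Rational(1, 2)), -1)) = Mul(4, Mul(Pow(3, Rational(1, 2)), -1)) = Mul(4, Mul(-1, Pow(3, Rational(1, 2)))) = Mul(-4, Pow(3, Rational(1, 2))) ≈ -6.9282)
Mul(Mul(Add(4, -11), Pow(Add(-8, -26), -1)), A) = Mul(Mul(Add(4, -11), Pow(Add(-8, -26), -1)), Mul(-4, Pow(3, Rational(1, 2)))) = Mul(Mul(-7, Pow(-34, -1)), Mul(-4, Pow(3, Rational(1, 2)))) = Mul(Mul(-7, Rational(-1, 34)), Mul(-4, Pow(3, Rational(1, 2)))) = Mul(Rational(7, 34), Mul(-4, Pow(3, Rational(1, 2)))) = Mul(Rational(-14, 17), Pow(3, Rational(1, 2)))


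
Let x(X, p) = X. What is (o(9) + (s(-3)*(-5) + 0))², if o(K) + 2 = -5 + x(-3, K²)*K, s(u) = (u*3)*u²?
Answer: 137641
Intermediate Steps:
s(u) = 3*u³ (s(u) = (3*u)*u² = 3*u³)
o(K) = -7 - 3*K (o(K) = -2 + (-5 - 3*K) = -7 - 3*K)
(o(9) + (s(-3)*(-5) + 0))² = ((-7 - 3*9) + ((3*(-3)³)*(-5) + 0))² = ((-7 - 27) + ((3*(-27))*(-5) + 0))² = (-34 + (-81*(-5) + 0))² = (-34 + (405 + 0))² = (-34 + 405)² = 371² = 137641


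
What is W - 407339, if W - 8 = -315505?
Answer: -722836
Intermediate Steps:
W = -315497 (W = 8 - 315505 = -315497)
W - 407339 = -315497 - 407339 = -722836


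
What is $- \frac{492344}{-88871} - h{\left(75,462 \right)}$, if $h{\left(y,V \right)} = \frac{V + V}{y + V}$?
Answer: $\frac{60757308}{15907909} \approx 3.8193$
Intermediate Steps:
$h{\left(y,V \right)} = \frac{2 V}{V + y}$
$- \frac{492344}{-88871} - h{\left(75,462 \right)} = - \frac{492344}{-88871} - 2 \cdot 462 \frac{1}{462 + 75} = \left(-492344\right) \left(- \frac{1}{88871}\right) - 2 \cdot 462 \cdot \frac{1}{537} = \frac{492344}{88871} - 2 \cdot 462 \cdot \frac{1}{537} = \frac{492344}{88871} - \frac{308}{179} = \frac{60757308}{15907909}$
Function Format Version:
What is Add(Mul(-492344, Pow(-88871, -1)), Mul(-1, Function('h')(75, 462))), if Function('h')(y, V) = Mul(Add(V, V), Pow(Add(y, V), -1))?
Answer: Rational(60757308, 15907909) ≈ 3.8193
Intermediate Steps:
Function('h')(y, V) = Mul(2, V, Pow(Add(V, y), -1)) (Function('h')(y, V) = Mul(Mul(2, V), Pow(Add(V, y), -1)) = Mul(2, V, Pow(Add(V, y), -1)))
Add(Mul(-492344, Pow(-88871, -1)), Mul(-1, Function('h')(75, 462))) = Add(Mul(-492344, Pow(-88871, -1)), Mul(-1, Mul(2, 462, Pow(Add(462, 75), -1)))) = Add(Mul(-492344, Rational(-1, 88871)), Mul(-1, Mul(2, 462, Pow(537, -1)))) = Add(Rational(492344, 88871), Mul(-1, Mul(2, 462, Rational(1, 537)))) = Add(Rational(492344, 88871), Mul(-1, Rational(308, 179))) = Add(Rational(492344, 88871), Rational(-308, 179)) = Rational(60757308, 15907909)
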